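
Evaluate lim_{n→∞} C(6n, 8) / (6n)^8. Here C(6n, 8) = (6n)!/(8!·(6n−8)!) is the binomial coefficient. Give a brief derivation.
lim = 1/8! = 1/40320

With N = 6n → ∞: C(N, 8) / N^8 = [N(N−1)…(N−7)] / (8! · N^8) = (1/8!) · 1 · (1 − 1/(6n)) · … · (1 − 7/(6n)). Each factor → 1 as N → ∞, so the limit is 1/8! = 1/40320.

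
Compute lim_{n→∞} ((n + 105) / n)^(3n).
lim = e^315

Rewrite as (1 + 105/n)^(3n). By the standard limit (1 + x/n)^n → e^x, we have (1 + 105/n)^n → e^105, and raising to the 3rd power gives e^315.
More precisely, ln[(1 + 105/n)^(3n)] = 3n · ln(1 + 105/n) = 3n · (105/n + O(1/n^2)) = 315 + O(1/n) → 315.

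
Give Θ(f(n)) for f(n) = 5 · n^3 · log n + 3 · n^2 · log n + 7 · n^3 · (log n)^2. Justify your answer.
f(n) ∈ Θ(n^3 · (log n)^2)

Compare the terms by growth order. For large n, n^a · (log n)^b dominates n^a' · (log n)^b' iff a > a', or (a = a' and b > b'). Ranking the 3 terms shows the dominant one is 7 · n^3 · (log n)^2. Hence f(n) ∈ Θ(n^3 · (log n)^2).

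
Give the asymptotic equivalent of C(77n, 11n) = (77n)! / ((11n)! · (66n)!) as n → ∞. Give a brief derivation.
C(77n, 11n) ~ (823543/46656)^(11n) · sqrt(7/(12π·11n))

Write N = 11n. Apply Stirling to each factorial:
  (7N)! ~ sqrt(2π·7N) · (7N/e)^(7N),
  N! ~ sqrt(2π N) · (N/e)^N,
  (6N)! ~ sqrt(2π·6N) · (6N/e)^(6N).
The exponential factors combine to (7N)^(7N) / (N^N · (6N)^(6N)) = 7^(7N)/6^(6N) = (7^7/6^6)^N = (823543/46656)^N.
The square-root prefactors combine to sqrt(2π·7N) / (sqrt(2π N)·sqrt(2π·6N)) = sqrt(7 / (2π·6·N)) = sqrt(7/(12π·11n)).
Substituting N = 11n: C(77n, 11n) ~ (823543/46656)^(11n) · sqrt(7/(12π·11n)).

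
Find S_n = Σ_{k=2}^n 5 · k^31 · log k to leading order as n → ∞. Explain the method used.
S_n ~ 5 · n^32 log n / 32 − 5 · n^32 / 1024

By integral comparison, S_n = ∫_1^n 5 · x^31 · log x dx + O(n^31 · log n). For the integral, ∫ x^31 log x dx = n^32 log n / 32 − n^32/1024 (integration by parts). Hence S_n ~ 5 · n^32 log n / 32 − 5 · n^32 / 1024.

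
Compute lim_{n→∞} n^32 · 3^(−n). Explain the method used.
lim = 0

Exponentials with base > 1 dominate every fixed polynomial: for any fixed c, n^c / 3^n → 0 as n → ∞ (e.g. by the ratio test, or by writing 3^n = e^(n ln 3) and noting e^(n ln 3) / n^c → ∞). Hence n^32 · 3^(−n) = n^32 / 3^n → 0.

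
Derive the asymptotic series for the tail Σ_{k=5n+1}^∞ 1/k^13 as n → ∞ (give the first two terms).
Σ_{k>5n} 1/k^13 = 1/(12 · (5n)^12) − 1/(2 · (5n)^13) + O(1/(5n)^14)

Compare to the integral: ∫_{5n}^∞ x^(−13) dx = [−x^(−12)/12]_{5n}^∞ = 1/((13−1)·(5n)^12). The Euler-Maclaurin correction adds −f(5n)/2 = −1/(2·(5n)^13). Euler-Maclaurin then gives
  Σ_{k>5n} 1/k^13 = ∫_{5n}^∞ dx/x^13 − 1/(2·(5n)^13) + O(1/(5n)^14).
(Equivalently this is ζ(13) − Σ_{k≤5n} 1/k^13.)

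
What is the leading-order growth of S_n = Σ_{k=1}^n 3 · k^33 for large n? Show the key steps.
S_n ~ 3 · n^34 / 34

By integral comparison (Euler-Maclaurin), Σ_{k=1}^n 3 · k^33 = 3 · ∫_0^n x^33 dx + O(n^33) = 3 · n^34/34 + O(n^33). (Equivalently, Faulhaber's formula gives the same leading term.)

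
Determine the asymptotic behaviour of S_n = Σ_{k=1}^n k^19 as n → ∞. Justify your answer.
S_n ~ n^20 / 20

By integral comparison (Euler-Maclaurin), Σ_{k=1}^n k^19 = ∫_0^n x^19 dx + O(n^19) = n^20/20 + O(n^19). (Equivalently, Faulhaber's formula gives the same leading term.)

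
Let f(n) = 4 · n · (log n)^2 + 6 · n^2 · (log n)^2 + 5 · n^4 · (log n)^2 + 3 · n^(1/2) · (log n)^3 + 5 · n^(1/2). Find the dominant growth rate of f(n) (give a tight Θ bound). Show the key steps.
f(n) ∈ Θ(n^4 · (log n)^2)

Compare the terms by growth order. For large n, n^a · (log n)^b dominates n^a' · (log n)^b' iff a > a', or (a = a' and b > b'). Ranking the 5 terms shows the dominant one is 5 · n^4 · (log n)^2. Hence f(n) ∈ Θ(n^4 · (log n)^2).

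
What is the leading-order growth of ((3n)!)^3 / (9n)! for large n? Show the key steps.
((3n)!)^3/(9n)! ~ ((2π·3n)^(2/2) / sqrt(3)) · 3^(−3·3n)  →  0

Write N = 3n. Stirling: N! ~ sqrt(2π N)(N/e)^N and (3N)! ~ sqrt(2π·3N)·(3N/e)^(3N).
  (N!)^3/(3N)! ~ (2π N)^(3/2) (N/e)^(3N) / [sqrt(2π·3N) (3N/e)^(3N)]
     = (2π N)^(3/2) / sqrt(2π·3N) · (N/(3N))^(3N)
     = (2π N)^((3−1)/2) / sqrt(3) · 3^(−3N).
Since 3^3 > 1, the factor 3^(−3N) decays exponentially, so the ratio → 0. Substituting N = 3n gives the stated form.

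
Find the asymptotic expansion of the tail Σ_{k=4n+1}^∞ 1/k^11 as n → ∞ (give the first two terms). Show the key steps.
Σ_{k>4n} 1/k^11 = 1/(10 · (4n)^10) − 1/(2 · (4n)^11) + O(1/(4n)^12)

Compare to the integral: ∫_{4n}^∞ x^(−11) dx = [−x^(−10)/10]_{4n}^∞ = 1/((11−1)·(4n)^10). The Euler-Maclaurin correction adds −f(4n)/2 = −1/(2·(4n)^11). Euler-Maclaurin then gives
  Σ_{k>4n} 1/k^11 = ∫_{4n}^∞ dx/x^11 − 1/(2·(4n)^11) + O(1/(4n)^12).
(Equivalently this is ζ(11) − Σ_{k≤4n} 1/k^11.)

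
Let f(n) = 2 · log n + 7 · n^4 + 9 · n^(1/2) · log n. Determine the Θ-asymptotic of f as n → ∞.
f(n) ∈ Θ(n^4)

Compare the terms by growth order. For large n, n^a · (log n)^b dominates n^a' · (log n)^b' iff a > a', or (a = a' and b > b'). Ranking the 3 terms shows the dominant one is 7 · n^4. Hence f(n) ∈ Θ(n^4).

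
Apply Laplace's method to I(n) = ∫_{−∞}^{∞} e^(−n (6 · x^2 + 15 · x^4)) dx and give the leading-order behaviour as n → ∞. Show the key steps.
I(n) ~ sqrt(π/(6n))

φ(x) = 6 · x^2 + 15 · x^4 has its unique global minimum at x* = 0 (since φ'(x) = 12x + 60x^3 = 0 only at x = 0 for real x with both coefficients positive, and φ → ∞ as |x| → ∞). At x* = 0, φ(0) = 0 and φ''(0) = 12. Laplace's method then gives
  I(n) ~ sqrt(2π / (n · φ''(0))) · e^(−n φ(0)) = sqrt(2π / (12n)) = sqrt(π/(6n)).
The 15 · x^4 term contributes only at subleading order (an O(1/n) relative correction).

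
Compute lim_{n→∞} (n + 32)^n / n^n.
lim = e^32

Rewrite as (1 + 32/n)^(n). By the standard limit (1 + x/n)^n → e^x, we have (1 + 32/n)^n → e^32, and raising to the 1st power gives e^32.
More precisely, ln[(1 + 32/n)^(n)] = n · ln(1 + 32/n) = n · (32/n + O(1/n^2)) = 32 + O(1/n) → 32.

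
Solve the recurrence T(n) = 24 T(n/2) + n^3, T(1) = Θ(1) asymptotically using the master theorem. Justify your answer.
T(n) = Θ(n^(log_2 24))

Master theorem: compare f(n) = n^3 to n^(log_2 24) where log_2 24 ≈ 4.585. Since 3 < log_2 24, we have f(n) = O(n^(log_2 24 − ε)) for some ε > 0 — Case 1. Hence T(n) = Θ(n^(log_2 24)).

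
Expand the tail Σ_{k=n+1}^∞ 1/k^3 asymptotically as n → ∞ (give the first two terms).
Σ_{k>n} 1/k^3 = 1/(2 · n^2) − 1/(2 · n^3) + O(1/n^4)

Compare to the integral: ∫_{n}^∞ x^(−3) dx = [−x^(−2)/2]_{n}^∞ = 1/((3−1)·n^2). The Euler-Maclaurin correction adds −f(n)/2 = −1/(2·n^3). Euler-Maclaurin then gives
  Σ_{k>n} 1/k^3 = ∫_{n}^∞ dx/x^3 − 1/(2·n^3) + O(1/n^4).
(Equivalently this is ζ(3) − Σ_{k≤n} 1/k^3.)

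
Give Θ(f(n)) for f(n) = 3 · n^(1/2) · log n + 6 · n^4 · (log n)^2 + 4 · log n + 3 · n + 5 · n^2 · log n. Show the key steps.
f(n) ∈ Θ(n^4 · (log n)^2)

Compare the terms by growth order. For large n, n^a · (log n)^b dominates n^a' · (log n)^b' iff a > a', or (a = a' and b > b'). Ranking the 5 terms shows the dominant one is 6 · n^4 · (log n)^2. Hence f(n) ∈ Θ(n^4 · (log n)^2).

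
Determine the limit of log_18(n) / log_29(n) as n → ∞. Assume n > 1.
lim = ln(29) / ln(18) = log_18(29)

Change of base: log_18(n) = ln n / ln 18 and log_29(n) = ln n / ln 29. The ratio is (ln n / ln 18) · (ln 29 / ln n) = ln 29 / ln 18, a constant independent of n. So the limit is ln 29 / ln 18 = log_18(29).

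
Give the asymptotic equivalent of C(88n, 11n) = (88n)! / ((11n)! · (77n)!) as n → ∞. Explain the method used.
C(88n, 11n) ~ (16777216/823543)^(11n) · sqrt(4/(7π·11n))

Write N = 11n. Apply Stirling to each factorial:
  (8N)! ~ sqrt(2π·8N) · (8N/e)^(8N),
  N! ~ sqrt(2π N) · (N/e)^N,
  (7N)! ~ sqrt(2π·7N) · (7N/e)^(7N).
The exponential factors combine to (8N)^(8N) / (N^N · (7N)^(7N)) = 8^(8N)/7^(7N) = (8^8/7^7)^N = (16777216/823543)^N.
The square-root prefactors combine to sqrt(2π·8N) / (sqrt(2π N)·sqrt(2π·7N)) = sqrt(8 / (2π·7·N)) = sqrt(4/(7π·11n)).
Substituting N = 11n: C(88n, 11n) ~ (16777216/823543)^(11n) · sqrt(4/(7π·11n)).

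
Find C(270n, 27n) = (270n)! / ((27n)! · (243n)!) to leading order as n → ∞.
C(270n, 27n) ~ (10000000000/387420489)^(27n) · sqrt(5/(9π·27n))

Write N = 27n. Apply Stirling to each factorial:
  (10N)! ~ sqrt(2π·10N) · (10N/e)^(10N),
  N! ~ sqrt(2π N) · (N/e)^N,
  (9N)! ~ sqrt(2π·9N) · (9N/e)^(9N).
The exponential factors combine to (10N)^(10N) / (N^N · (9N)^(9N)) = 10^(10N)/9^(9N) = (10^10/9^9)^N = (10000000000/387420489)^N.
The square-root prefactors combine to sqrt(2π·10N) / (sqrt(2π N)·sqrt(2π·9N)) = sqrt(10 / (2π·9·N)) = sqrt(5/(9π·27n)).
Substituting N = 27n: C(270n, 27n) ~ (10000000000/387420489)^(27n) · sqrt(5/(9π·27n)).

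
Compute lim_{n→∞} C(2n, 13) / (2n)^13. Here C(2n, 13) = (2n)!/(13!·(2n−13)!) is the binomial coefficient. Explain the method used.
lim = 1/13! = 1/6227020800

With N = 2n → ∞: C(N, 13) / N^13 = [N(N−1)…(N−12)] / (13! · N^13) = (1/13!) · 1 · (1 − 1/(2n)) · … · (1 − 12/(2n)). Each factor → 1 as N → ∞, so the limit is 1/13! = 1/6227020800.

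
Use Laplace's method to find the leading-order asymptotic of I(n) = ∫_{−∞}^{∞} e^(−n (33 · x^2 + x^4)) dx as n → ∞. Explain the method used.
I(n) ~ sqrt(π/(33n))

φ(x) = 33 · x^2 + x^4 has its unique global minimum at x* = 0 (since φ'(x) = 66x + 4x^3 = 0 only at x = 0 for real x with both coefficients positive, and φ → ∞ as |x| → ∞). At x* = 0, φ(0) = 0 and φ''(0) = 66. Laplace's method then gives
  I(n) ~ sqrt(2π / (n · φ''(0))) · e^(−n φ(0)) = sqrt(2π / (66n)) = sqrt(π/(33n)).
The x^4 term contributes only at subleading order (an O(1/n) relative correction).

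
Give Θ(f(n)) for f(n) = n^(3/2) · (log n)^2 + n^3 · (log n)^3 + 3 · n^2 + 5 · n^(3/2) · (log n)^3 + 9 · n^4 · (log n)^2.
f(n) ∈ Θ(n^4 · (log n)^2)

Compare the terms by growth order. For large n, n^a · (log n)^b dominates n^a' · (log n)^b' iff a > a', or (a = a' and b > b'). Ranking the 5 terms shows the dominant one is 9 · n^4 · (log n)^2. Hence f(n) ∈ Θ(n^4 · (log n)^2).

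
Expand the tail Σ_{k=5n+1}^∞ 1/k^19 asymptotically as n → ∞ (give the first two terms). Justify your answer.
Σ_{k>5n} 1/k^19 = 1/(18 · (5n)^18) − 1/(2 · (5n)^19) + O(1/(5n)^20)

Compare to the integral: ∫_{5n}^∞ x^(−19) dx = [−x^(−18)/18]_{5n}^∞ = 1/((19−1)·(5n)^18). The Euler-Maclaurin correction adds −f(5n)/2 = −1/(2·(5n)^19). Euler-Maclaurin then gives
  Σ_{k>5n} 1/k^19 = ∫_{5n}^∞ dx/x^19 − 1/(2·(5n)^19) + O(1/(5n)^20).
(Equivalently this is ζ(19) − Σ_{k≤5n} 1/k^19.)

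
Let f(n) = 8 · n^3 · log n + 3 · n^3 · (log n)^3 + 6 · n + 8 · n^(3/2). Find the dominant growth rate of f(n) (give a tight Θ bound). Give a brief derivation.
f(n) ∈ Θ(n^3 · (log n)^3)

Compare the terms by growth order. For large n, n^a · (log n)^b dominates n^a' · (log n)^b' iff a > a', or (a = a' and b > b'). Ranking the 4 terms shows the dominant one is 3 · n^3 · (log n)^3. Hence f(n) ∈ Θ(n^3 · (log n)^3).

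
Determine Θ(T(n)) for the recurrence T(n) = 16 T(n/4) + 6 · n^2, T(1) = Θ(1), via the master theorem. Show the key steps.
T(n) = Θ(n^2 log n)

log_4 16 = 2, and f(n) = 6 · n^2 = Θ(n^(log_4 16)). This is Case 2 of the master theorem: T(n) = Θ(f(n) · log n) = Θ(n^2 log n).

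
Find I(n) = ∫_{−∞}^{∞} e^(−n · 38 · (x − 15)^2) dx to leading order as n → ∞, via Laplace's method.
I(n) = sqrt(π/(38n))

Here φ(x) = 38 · (x − 15)^2 has its unique minimum at x* = 15 with φ(x*) = 0 and φ''(x*) = 76. Laplace's method gives
  I(n) ~ e^(−n φ(x*)) · sqrt(2π / (n · φ''(x*))) = sqrt(2π / (76n)) = sqrt(π/(38n)).
This is exact: substituting u = (x − 15)·sqrt(38n) gives I(n) = (1/sqrt(38n)) ∫_{−∞}^{∞} e^(−u^2) du = sqrt(π/(38n)).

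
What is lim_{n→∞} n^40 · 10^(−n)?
lim = 0

Exponentials with base > 1 dominate every fixed polynomial: for any fixed c, n^c / 10^n → 0 as n → ∞ (e.g. by the ratio test, or by writing 10^n = e^(n ln 10) and noting e^(n ln 10) / n^c → ∞). Hence n^40 · 10^(−n) = n^40 / 10^n → 0.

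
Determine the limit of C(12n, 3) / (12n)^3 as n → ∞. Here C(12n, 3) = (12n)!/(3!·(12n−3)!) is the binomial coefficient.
lim = 1/3! = 1/6

With N = 12n → ∞: C(N, 3) / N^3 = [N(N−1)…(N−2)] / (3! · N^3) = (1/3!) · 1 · (1 − 1/(12n)) · (1 − 2/(12n)). Each factor → 1 as N → ∞, so the limit is 1/3! = 1/6.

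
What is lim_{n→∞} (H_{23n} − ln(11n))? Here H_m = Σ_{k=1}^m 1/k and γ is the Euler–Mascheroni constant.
lim = ln(23/11) + γ

By Euler-Maclaurin, H_m = ln m + γ + O(1/m). So
  H_{23n} − ln(11n) = ln(23n) + γ − ln(11n) + O(1/n)
                       = ln(23/11) + γ + O(1/n).
Hence the limit is ln(23/11) + γ.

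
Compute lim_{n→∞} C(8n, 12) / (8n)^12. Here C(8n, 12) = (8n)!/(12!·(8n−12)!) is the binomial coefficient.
lim = 1/12! = 1/479001600

With N = 8n → ∞: C(N, 12) / N^12 = [N(N−1)…(N−11)] / (12! · N^12) = (1/12!) · 1 · (1 − 1/(8n)) · … · (1 − 11/(8n)). Each factor → 1 as N → ∞, so the limit is 1/12! = 1/479001600.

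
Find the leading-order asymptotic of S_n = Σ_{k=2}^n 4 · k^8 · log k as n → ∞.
S_n ~ 4 · n^9 log n / 9 − 4 · n^9 / 81

By integral comparison, S_n = ∫_1^n 4 · x^8 · log x dx + O(n^8 · log n). For the integral, ∫ x^8 log x dx = n^9 log n / 9 − n^9/81 (integration by parts). Hence S_n ~ 4 · n^9 log n / 9 − 4 · n^9 / 81.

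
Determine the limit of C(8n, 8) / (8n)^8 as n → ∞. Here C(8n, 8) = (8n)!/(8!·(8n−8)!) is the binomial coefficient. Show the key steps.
lim = 1/8! = 1/40320

With N = 8n → ∞: C(N, 8) / N^8 = [N(N−1)…(N−7)] / (8! · N^8) = (1/8!) · 1 · (1 − 1/(8n)) · … · (1 − 7/(8n)). Each factor → 1 as N → ∞, so the limit is 1/8! = 1/40320.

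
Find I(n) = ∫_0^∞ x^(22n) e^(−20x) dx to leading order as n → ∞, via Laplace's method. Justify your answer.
I(n) ~ (sqrt(2π·22n) / 20) · (22n/(20e))^(22n)

Write the integrand as exp(22n ln x − 20x) and set f(x) = 22n ln x − 20x. Then f'(x) = 22n/x − 20 = 0 at x* = 22n/20, and f''(x*) = −22n/x*^2 = −20^2/(22n). Laplace's method (interior maximum) gives
  I(n) ~ e^(f(x*)) · sqrt(2π / |f''(x*)|)
        = exp(22n ln(22n/20) − 22n) · sqrt(2π · 22n / 20^2)
        = (22n/20)^(22n) e^(−22n) · sqrt(2π·22n) / 20
        = (sqrt(2π·22n) / 20) · (22n/(20e))^(22n).
This matches Γ(22n+1)/20^(22n+1) with Stirling applied to Γ.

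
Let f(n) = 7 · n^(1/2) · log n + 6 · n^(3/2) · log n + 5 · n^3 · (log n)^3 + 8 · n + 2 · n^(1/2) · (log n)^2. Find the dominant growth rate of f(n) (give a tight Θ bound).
f(n) ∈ Θ(n^3 · (log n)^3)

Compare the terms by growth order. For large n, n^a · (log n)^b dominates n^a' · (log n)^b' iff a > a', or (a = a' and b > b'). Ranking the 5 terms shows the dominant one is 5 · n^3 · (log n)^3. Hence f(n) ∈ Θ(n^3 · (log n)^3).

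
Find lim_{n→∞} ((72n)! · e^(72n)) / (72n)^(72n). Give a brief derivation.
lim = ∞

Stirling: (72n)! ~ sqrt(2π·72n) · (72n/e)^(72n). Hence
  (72n)! · e^(72n) / (72n)^(72n) ~ sqrt(2π·72n) = sqrt(2π·72) · sqrt(n) → ∞.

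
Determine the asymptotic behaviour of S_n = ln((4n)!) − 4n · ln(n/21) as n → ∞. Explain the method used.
S_n ~ 4n · (ln 84 − 1) + O(ln n)

Stirling: ln((4n)!) = 4n ln(4n) − 4n + O(ln n).
  S_n = 4n ln(4n) − 4n − 4n ln(n/21) + O(ln n)
      = 4n ln(4n) − 4n ln n + 4n ln 21 − 4n + O(ln n)
      = 4n ln 4 + 4n ln 21 − 4n + O(ln n)
      = 4n (ln 84 − 1) + O(ln n).
Numerically ln(84) − 1 ≈ 3.4308.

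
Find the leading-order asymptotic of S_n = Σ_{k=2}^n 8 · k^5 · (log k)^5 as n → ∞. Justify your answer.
S_n ~ 4 · n^6 · (log n)^5 / 3

By integral comparison, S_n = ∫_1^n 8 · x^5 · (log x)^5 dx + O(n^5 · (log n)^5). For the integral, the leading term of ∫_1^n x^5 (log x)^5 dx is n^6/6 · (log n)^5 (by repeated integration by parts; each step lowers the log-exponent and produces a relatively O(1/log n) correction). Hence S_n ~ 4 · n^6 · (log n)^5 / 3.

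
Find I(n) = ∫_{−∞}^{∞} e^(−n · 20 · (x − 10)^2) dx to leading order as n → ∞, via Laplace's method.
I(n) = sqrt(π/(20n))

Here φ(x) = 20 · (x − 10)^2 has its unique minimum at x* = 10 with φ(x*) = 0 and φ''(x*) = 40. Laplace's method gives
  I(n) ~ e^(−n φ(x*)) · sqrt(2π / (n · φ''(x*))) = sqrt(2π / (40n)) = sqrt(π/(20n)).
This is exact: substituting u = (x − 10)·sqrt(20n) gives I(n) = (1/sqrt(20n)) ∫_{−∞}^{∞} e^(−u^2) du = sqrt(π/(20n)).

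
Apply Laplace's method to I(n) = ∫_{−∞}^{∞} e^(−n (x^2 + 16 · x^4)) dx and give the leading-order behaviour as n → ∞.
I(n) ~ sqrt(π/n)

φ(x) = x^2 + 16 · x^4 has its unique global minimum at x* = 0 (since φ'(x) = 2x + 64x^3 = 0 only at x = 0 for real x with both coefficients positive, and φ → ∞ as |x| → ∞). At x* = 0, φ(0) = 0 and φ''(0) = 2. Laplace's method then gives
  I(n) ~ sqrt(2π / (n · φ''(0))) · e^(−n φ(0)) = sqrt(2π / (2n)) = sqrt(π/n).
The 16 · x^4 term contributes only at subleading order (an O(1/n) relative correction).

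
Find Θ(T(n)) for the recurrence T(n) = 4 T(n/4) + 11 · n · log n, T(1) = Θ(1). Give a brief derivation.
T(n) = Θ(n · (log n)^2)

Here log_4 4 = 1 and f(n) = 11 · n · log n = Θ(n^(log_4 4) · (log n)^1). This is the extended Case 2 of the master theorem (f matches the critical exponent up to log factors), giving T(n) = Θ(n^(log_4 4) · (log n)^(1+1)) = Θ(n · (log n)^2).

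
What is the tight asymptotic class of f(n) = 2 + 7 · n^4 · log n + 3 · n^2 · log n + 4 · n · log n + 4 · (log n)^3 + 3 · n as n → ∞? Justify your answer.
f(n) ∈ Θ(n^4 · log n)

Compare the terms by growth order. For large n, n^a · (log n)^b dominates n^a' · (log n)^b' iff a > a', or (a = a' and b > b'). Ranking the 6 terms shows the dominant one is 7 · n^4 · log n. Hence f(n) ∈ Θ(n^4 · log n).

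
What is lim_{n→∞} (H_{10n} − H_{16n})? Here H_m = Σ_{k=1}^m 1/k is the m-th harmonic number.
lim = ln(10/16) = ln(5/8)

Euler-Maclaurin gives H_m = ln m + γ + 1/(2m) + O(1/m^2). The γ and O(1/m) terms cancel in the difference:
  H_{10n} − H_{16n} = ln(10n) − ln(16n) + O(1/n) = ln(10/16) + O(1/n).
Hence the limit is ln(10/16) = ln(5/8).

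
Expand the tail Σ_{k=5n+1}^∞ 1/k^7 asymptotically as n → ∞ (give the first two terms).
Σ_{k>5n} 1/k^7 = 1/(6 · (5n)^6) − 1/(2 · (5n)^7) + O(1/(5n)^8)

Compare to the integral: ∫_{5n}^∞ x^(−7) dx = [−x^(−6)/6]_{5n}^∞ = 1/((7−1)·(5n)^6). The Euler-Maclaurin correction adds −f(5n)/2 = −1/(2·(5n)^7). Euler-Maclaurin then gives
  Σ_{k>5n} 1/k^7 = ∫_{5n}^∞ dx/x^7 − 1/(2·(5n)^7) + O(1/(5n)^8).
(Equivalently this is ζ(7) − Σ_{k≤5n} 1/k^7.)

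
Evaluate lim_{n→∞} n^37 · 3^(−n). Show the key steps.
lim = 0

Exponentials with base > 1 dominate every fixed polynomial: for any fixed c, n^c / 3^n → 0 as n → ∞ (e.g. by the ratio test, or by writing 3^n = e^(n ln 3) and noting e^(n ln 3) / n^c → ∞). Hence n^37 · 3^(−n) = n^37 / 3^n → 0.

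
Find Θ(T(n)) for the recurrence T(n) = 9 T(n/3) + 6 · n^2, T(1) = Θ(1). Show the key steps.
T(n) = Θ(n^2 log n)

log_3 9 = 2, and f(n) = 6 · n^2 = Θ(n^(log_3 9)). This is Case 2 of the master theorem: T(n) = Θ(f(n) · log n) = Θ(n^2 log n).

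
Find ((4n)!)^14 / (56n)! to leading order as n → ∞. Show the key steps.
((4n)!)^14/(56n)! ~ ((2π·4n)^(13/2) / sqrt(14)) · 14^(−14·4n)  →  0

Write N = 4n. Stirling: N! ~ sqrt(2π N)(N/e)^N and (14N)! ~ sqrt(2π·14N)·(14N/e)^(14N).
  (N!)^14/(14N)! ~ (2π N)^(14/2) (N/e)^(14N) / [sqrt(2π·14N) (14N/e)^(14N)]
     = (2π N)^(14/2) / sqrt(2π·14N) · (N/(14N))^(14N)
     = (2π N)^((14−1)/2) / sqrt(14) · 14^(−14N).
Since 14^14 > 1, the factor 14^(−14N) decays exponentially, so the ratio → 0. Substituting N = 4n gives the stated form.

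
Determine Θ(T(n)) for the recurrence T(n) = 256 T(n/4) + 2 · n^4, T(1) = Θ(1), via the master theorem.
T(n) = Θ(n^4 log n)

log_4 256 = 4, and f(n) = 2 · n^4 = Θ(n^(log_4 256)). This is Case 2 of the master theorem: T(n) = Θ(f(n) · log n) = Θ(n^4 log n).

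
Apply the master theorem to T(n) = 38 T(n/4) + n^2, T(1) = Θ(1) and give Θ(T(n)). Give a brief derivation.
T(n) = Θ(n^(log_4 38))

Master theorem: compare f(n) = n^2 to n^(log_4 38) where log_4 38 ≈ 2.624. Since 2 < log_4 38, we have f(n) = O(n^(log_4 38 − ε)) for some ε > 0 — Case 1. Hence T(n) = Θ(n^(log_4 38)).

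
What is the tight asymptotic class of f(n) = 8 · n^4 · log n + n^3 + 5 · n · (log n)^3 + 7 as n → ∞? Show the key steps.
f(n) ∈ Θ(n^4 · log n)

Compare the terms by growth order. For large n, n^a · (log n)^b dominates n^a' · (log n)^b' iff a > a', or (a = a' and b > b'). Ranking the 4 terms shows the dominant one is 8 · n^4 · log n. Hence f(n) ∈ Θ(n^4 · log n).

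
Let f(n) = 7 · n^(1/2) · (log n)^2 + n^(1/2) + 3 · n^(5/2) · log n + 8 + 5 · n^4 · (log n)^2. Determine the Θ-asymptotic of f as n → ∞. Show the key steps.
f(n) ∈ Θ(n^4 · (log n)^2)

Compare the terms by growth order. For large n, n^a · (log n)^b dominates n^a' · (log n)^b' iff a > a', or (a = a' and b > b'). Ranking the 5 terms shows the dominant one is 5 · n^4 · (log n)^2. Hence f(n) ∈ Θ(n^4 · (log n)^2).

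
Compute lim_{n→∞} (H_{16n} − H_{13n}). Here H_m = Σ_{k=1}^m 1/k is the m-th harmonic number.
lim = ln(16/13)

Euler-Maclaurin gives H_m = ln m + γ + 1/(2m) + O(1/m^2). The γ and O(1/m) terms cancel in the difference:
  H_{16n} − H_{13n} = ln(16n) − ln(13n) + O(1/n) = ln(16/13) + O(1/n).
Hence the limit is ln(16/13).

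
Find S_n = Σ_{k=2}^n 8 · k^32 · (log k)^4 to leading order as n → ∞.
S_n ~ 8 · n^33 · (log n)^4 / 33

By integral comparison, S_n = ∫_1^n 8 · x^32 · (log x)^4 dx + O(n^32 · (log n)^4). For the integral, the leading term of ∫_1^n x^32 (log x)^4 dx is n^33/33 · (log n)^4 (by repeated integration by parts; each step lowers the log-exponent and produces a relatively O(1/log n) correction). Hence S_n ~ 8 · n^33 · (log n)^4 / 33.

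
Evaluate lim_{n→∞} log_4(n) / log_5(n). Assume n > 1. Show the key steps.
lim = ln(5) / ln(4) = log_4(5)

Change of base: log_4(n) = ln n / ln 4 and log_5(n) = ln n / ln 5. The ratio is (ln n / ln 4) · (ln 5 / ln n) = ln 5 / ln 4, a constant independent of n. So the limit is ln 5 / ln 4 = log_4(5).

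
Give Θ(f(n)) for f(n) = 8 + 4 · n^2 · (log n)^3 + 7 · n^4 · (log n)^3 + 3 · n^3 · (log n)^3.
f(n) ∈ Θ(n^4 · (log n)^3)

Compare the terms by growth order. For large n, n^a · (log n)^b dominates n^a' · (log n)^b' iff a > a', or (a = a' and b > b'). Ranking the 4 terms shows the dominant one is 7 · n^4 · (log n)^3. Hence f(n) ∈ Θ(n^4 · (log n)^3).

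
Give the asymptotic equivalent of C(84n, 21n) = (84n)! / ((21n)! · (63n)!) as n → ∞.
C(84n, 21n) ~ (256/27)^(21n) · sqrt(2/(3π·21n))

Write N = 21n. Apply Stirling to each factorial:
  (4N)! ~ sqrt(2π·4N) · (4N/e)^(4N),
  N! ~ sqrt(2π N) · (N/e)^N,
  (3N)! ~ sqrt(2π·3N) · (3N/e)^(3N).
The exponential factors combine to (4N)^(4N) / (N^N · (3N)^(3N)) = 4^(4N)/3^(3N) = (4^4/3^3)^N = (256/27)^N.
The square-root prefactors combine to sqrt(2π·4N) / (sqrt(2π N)·sqrt(2π·3N)) = sqrt(4 / (2π·3·N)) = sqrt(2/(3π·21n)).
Substituting N = 21n: C(84n, 21n) ~ (256/27)^(21n) · sqrt(2/(3π·21n)).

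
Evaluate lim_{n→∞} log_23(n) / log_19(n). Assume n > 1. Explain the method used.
lim = ln(19) / ln(23) = log_23(19)

Change of base: log_23(n) = ln n / ln 23 and log_19(n) = ln n / ln 19. The ratio is (ln n / ln 23) · (ln 19 / ln n) = ln 19 / ln 23, a constant independent of n. So the limit is ln 19 / ln 23 = log_23(19).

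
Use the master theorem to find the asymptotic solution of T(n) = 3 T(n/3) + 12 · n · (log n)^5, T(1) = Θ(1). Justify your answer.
T(n) = Θ(n · (log n)^6)

Here log_3 3 = 1 and f(n) = 12 · n · (log n)^5 = Θ(n^(log_3 3) · (log n)^5). This is the extended Case 2 of the master theorem (f matches the critical exponent up to log factors), giving T(n) = Θ(n^(log_3 3) · (log n)^(5+1)) = Θ(n · (log n)^6).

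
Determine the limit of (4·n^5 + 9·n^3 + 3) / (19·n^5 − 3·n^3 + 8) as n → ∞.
lim = 4/19

For large n the leading n^5 terms dominate both numerator and denominator. Dividing top and bottom by n^5, every other term tends to 0, leaving 4/19.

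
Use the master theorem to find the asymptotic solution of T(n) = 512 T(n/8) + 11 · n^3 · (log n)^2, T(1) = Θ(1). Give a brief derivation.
T(n) = Θ(n^3 · (log n)^3)

Here log_8 512 = 3 and f(n) = 11 · n^3 · (log n)^2 = Θ(n^(log_8 512) · (log n)^2). This is the extended Case 2 of the master theorem (f matches the critical exponent up to log factors), giving T(n) = Θ(n^(log_8 512) · (log n)^(2+1)) = Θ(n^3 · (log n)^3).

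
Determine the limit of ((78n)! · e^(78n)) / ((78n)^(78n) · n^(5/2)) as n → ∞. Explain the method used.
lim = 0

Stirling: (78n)! ~ sqrt(2π·78n) · (78n/e)^(78n). Hence
  (78n)! · e^(78n) / (78n)^(78n) ~ sqrt(2π·78n).
Dividing by n^(5/2): sqrt(2π·78n) / n^(5/2) = sqrt(2π·78) · n^((1−5)/2), so the expression behaves like sqrt(2π·78) · n^((1−5)/2) → 0.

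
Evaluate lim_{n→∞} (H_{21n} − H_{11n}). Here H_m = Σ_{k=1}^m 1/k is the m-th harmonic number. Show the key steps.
lim = ln(21/11)

Euler-Maclaurin gives H_m = ln m + γ + 1/(2m) + O(1/m^2). The γ and O(1/m) terms cancel in the difference:
  H_{21n} − H_{11n} = ln(21n) − ln(11n) + O(1/n) = ln(21/11) + O(1/n).
Hence the limit is ln(21/11).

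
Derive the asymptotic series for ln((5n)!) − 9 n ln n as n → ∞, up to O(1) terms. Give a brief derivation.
ln((5n)!) − 9 n ln n = −4 n ln n + 5(ln 5 − 1) n + (1/2) ln(2π·5n) + O(1/n)

Stirling: ln((5n)!) = 5n ln(5n) − 5n + (1/2) ln(2π·5n) + O(1/n).
Expand 5n ln(5n) = 5n (ln n + ln 5) = 5n ln n + 5n ln 5.
Subtract 9n ln n: leading term is (5 − 9) n ln n = −4 n ln n. The next term is 5n ln 5 − 5n = 5(ln 5 − 1) n. Then the (1/2) ln(2π·5n) correction.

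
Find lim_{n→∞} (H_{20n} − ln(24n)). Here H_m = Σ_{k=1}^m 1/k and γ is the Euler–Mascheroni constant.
lim = ln(5/6) + γ

By Euler-Maclaurin, H_m = ln m + γ + O(1/m). So
  H_{20n} − ln(24n) = ln(20n) + γ − ln(24n) + O(1/n)
                       = ln(20/24) + γ + O(1/n).
Hence the limit is ln(20/24) + γ (= ln(5/6)).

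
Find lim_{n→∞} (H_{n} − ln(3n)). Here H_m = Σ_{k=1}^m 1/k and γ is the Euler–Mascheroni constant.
lim = −ln 3 + γ

By Euler-Maclaurin, H_m = ln m + γ + O(1/m). So
  H_{n} − ln(3n) = ln(n) + γ − ln(3n) + O(1/n)
                       = ln(1/3) + γ + O(1/n).
Hence the limit is ln(1/3) + γ.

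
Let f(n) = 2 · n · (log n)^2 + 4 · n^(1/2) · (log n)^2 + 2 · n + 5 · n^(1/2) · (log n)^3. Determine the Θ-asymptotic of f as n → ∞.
f(n) ∈ Θ(n · (log n)^2)

Compare the terms by growth order. For large n, n^a · (log n)^b dominates n^a' · (log n)^b' iff a > a', or (a = a' and b > b'). Ranking the 4 terms shows the dominant one is 2 · n · (log n)^2. Hence f(n) ∈ Θ(n · (log n)^2).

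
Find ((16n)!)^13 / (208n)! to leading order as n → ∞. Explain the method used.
((16n)!)^13/(208n)! ~ ((2π·16n)^(12/2) / sqrt(13)) · 13^(−13·16n)  →  0

Write N = 16n. Stirling: N! ~ sqrt(2π N)(N/e)^N and (13N)! ~ sqrt(2π·13N)·(13N/e)^(13N).
  (N!)^13/(13N)! ~ (2π N)^(13/2) (N/e)^(13N) / [sqrt(2π·13N) (13N/e)^(13N)]
     = (2π N)^(13/2) / sqrt(2π·13N) · (N/(13N))^(13N)
     = (2π N)^((13−1)/2) / sqrt(13) · 13^(−13N).
Since 13^13 > 1, the factor 13^(−13N) decays exponentially, so the ratio → 0. Substituting N = 16n gives the stated form.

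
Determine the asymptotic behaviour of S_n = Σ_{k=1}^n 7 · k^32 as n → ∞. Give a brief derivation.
S_n ~ 7 · n^33 / 33

By integral comparison (Euler-Maclaurin), Σ_{k=1}^n 7 · k^32 = 7 · ∫_0^n x^32 dx + O(n^32) = 7 · n^33/33 + O(n^32). (Equivalently, Faulhaber's formula gives the same leading term.)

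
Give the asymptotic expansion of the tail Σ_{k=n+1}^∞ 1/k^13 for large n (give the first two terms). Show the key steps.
Σ_{k>n} 1/k^13 = 1/(12 · n^12) − 1/(2 · n^13) + O(1/n^14)

Compare to the integral: ∫_{n}^∞ x^(−13) dx = [−x^(−12)/12]_{n}^∞ = 1/((13−1)·n^12). The Euler-Maclaurin correction adds −f(n)/2 = −1/(2·n^13). Euler-Maclaurin then gives
  Σ_{k>n} 1/k^13 = ∫_{n}^∞ dx/x^13 − 1/(2·n^13) + O(1/n^14).
(Equivalently this is ζ(13) − Σ_{k≤n} 1/k^13.)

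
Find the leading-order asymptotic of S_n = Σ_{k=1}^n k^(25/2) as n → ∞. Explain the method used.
S_n ~ (2/27) · n^(27/2)

Integral comparison: Σ_{k=1}^n k^(25/2) = ∫_0^n x^(25/2) dx + O(n^(25/2)). The integral is n^(1 + 25/2) / (1 + 25/2) = n^((25+2)/2) / ((25+2)/2) = (2/27) · n^(27/2).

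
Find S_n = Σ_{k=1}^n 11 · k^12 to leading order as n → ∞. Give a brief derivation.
S_n ~ 11 · n^13 / 13

By integral comparison (Euler-Maclaurin), Σ_{k=1}^n 11 · k^12 = 11 · ∫_0^n x^12 dx + O(n^12) = 11 · n^13/13 + O(n^12). (Equivalently, Faulhaber's formula gives the same leading term.)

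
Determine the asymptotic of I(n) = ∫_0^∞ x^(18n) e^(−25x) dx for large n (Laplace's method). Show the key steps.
I(n) ~ (sqrt(2π·18n) / 25) · (18n/(25e))^(18n)

Write the integrand as exp(18n ln x − 25x) and set f(x) = 18n ln x − 25x. Then f'(x) = 18n/x − 25 = 0 at x* = 18n/25, and f''(x*) = −18n/x*^2 = −25^2/(18n). Laplace's method (interior maximum) gives
  I(n) ~ e^(f(x*)) · sqrt(2π / |f''(x*)|)
        = exp(18n ln(18n/25) − 18n) · sqrt(2π · 18n / 25^2)
        = (18n/25)^(18n) e^(−18n) · sqrt(2π·18n) / 25
        = (sqrt(2π·18n) / 25) · (18n/(25e))^(18n).
This matches Γ(18n+1)/25^(18n+1) with Stirling applied to Γ.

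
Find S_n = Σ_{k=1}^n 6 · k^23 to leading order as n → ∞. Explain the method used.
S_n ~ n^24 / 4

By integral comparison (Euler-Maclaurin), Σ_{k=1}^n 6 · k^23 = 6 · ∫_0^n x^23 dx + O(n^23) = 6 · n^24/24 = n^24 / 4 + O(n^23). (Equivalently, Faulhaber's formula gives the same leading term.)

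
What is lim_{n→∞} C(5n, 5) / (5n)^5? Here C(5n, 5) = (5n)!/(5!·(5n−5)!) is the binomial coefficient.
lim = 1/5! = 1/120

With N = 5n → ∞: C(N, 5) / N^5 = [N(N−1)…(N−4)] / (5! · N^5) = (1/5!) · 1 · (1 − 1/(5n)) · (1 − 2/(5n)) · (1 − 3/(5n)) · (1 − 4/(5n)). Each factor → 1 as N → ∞, so the limit is 1/5! = 1/120.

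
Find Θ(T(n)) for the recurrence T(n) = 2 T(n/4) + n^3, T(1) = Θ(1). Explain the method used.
T(n) = Θ(n^3)

log_4 2 ≈ 0.500. f(n) = n^3 dominates n^(log_4 2) since 3 > 0.500, and the regularity condition a·f(n/b) = 2·(n/4)^3 = (2/64)·n^3 ≤ c·f(n) holds with c = 2/64 ≈ 0.0312 < 1. So this is Case 3: T(n) = Θ(f(n)) = Θ(n^3).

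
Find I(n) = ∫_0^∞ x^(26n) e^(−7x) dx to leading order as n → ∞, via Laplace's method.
I(n) ~ (sqrt(2π·26n) / 7) · (26n/(7e))^(26n)

Write the integrand as exp(26n ln x − 7x) and set f(x) = 26n ln x − 7x. Then f'(x) = 26n/x − 7 = 0 at x* = 26n/7, and f''(x*) = −26n/x*^2 = −7^2/(26n). Laplace's method (interior maximum) gives
  I(n) ~ e^(f(x*)) · sqrt(2π / |f''(x*)|)
        = exp(26n ln(26n/7) − 26n) · sqrt(2π · 26n / 7^2)
        = (26n/7)^(26n) e^(−26n) · sqrt(2π·26n) / 7
        = (sqrt(2π·26n) / 7) · (26n/(7e))^(26n).
This matches Γ(26n+1)/7^(26n+1) with Stirling applied to Γ.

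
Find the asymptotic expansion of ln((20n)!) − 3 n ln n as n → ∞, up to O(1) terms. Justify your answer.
ln((20n)!) − 3 n ln n = 17 n ln n + 20(ln 20 − 1) n + (1/2) ln(2π·20n) + O(1/n)

Stirling: ln((20n)!) = 20n ln(20n) − 20n + (1/2) ln(2π·20n) + O(1/n).
Expand 20n ln(20n) = 20n (ln n + ln 20) = 20n ln n + 20n ln 20.
Subtract 3n ln n: leading term is (20 − 3) n ln n = 17 n ln n. The next term is 20n ln 20 − 20n = 20(ln 20 − 1) n. Then the (1/2) ln(2π·20n) correction.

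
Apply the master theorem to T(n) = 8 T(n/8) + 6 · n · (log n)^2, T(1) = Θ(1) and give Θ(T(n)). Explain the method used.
T(n) = Θ(n · (log n)^3)

Here log_8 8 = 1 and f(n) = 6 · n · (log n)^2 = Θ(n^(log_8 8) · (log n)^2). This is the extended Case 2 of the master theorem (f matches the critical exponent up to log factors), giving T(n) = Θ(n^(log_8 8) · (log n)^(2+1)) = Θ(n · (log n)^3).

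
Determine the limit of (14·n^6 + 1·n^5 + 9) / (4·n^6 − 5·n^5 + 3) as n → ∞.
lim = 14/4 = 7/2

For large n the leading n^6 terms dominate both numerator and denominator. Dividing top and bottom by n^6, every other term tends to 0, leaving 14/4 = 7/2.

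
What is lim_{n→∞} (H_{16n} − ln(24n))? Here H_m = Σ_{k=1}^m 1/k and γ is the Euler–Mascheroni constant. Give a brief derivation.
lim = ln(2/3) + γ

By Euler-Maclaurin, H_m = ln m + γ + O(1/m). So
  H_{16n} − ln(24n) = ln(16n) + γ − ln(24n) + O(1/n)
                       = ln(16/24) + γ + O(1/n).
Hence the limit is ln(16/24) + γ (= ln(2/3)).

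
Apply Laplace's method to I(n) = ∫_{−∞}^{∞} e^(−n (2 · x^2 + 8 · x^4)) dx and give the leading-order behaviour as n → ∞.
I(n) ~ sqrt(π/(2n))

φ(x) = 2 · x^2 + 8 · x^4 has its unique global minimum at x* = 0 (since φ'(x) = 4x + 32x^3 = 0 only at x = 0 for real x with both coefficients positive, and φ → ∞ as |x| → ∞). At x* = 0, φ(0) = 0 and φ''(0) = 4. Laplace's method then gives
  I(n) ~ sqrt(2π / (n · φ''(0))) · e^(−n φ(0)) = sqrt(2π / (4n)) = sqrt(π/(2n)).
The 8 · x^4 term contributes only at subleading order (an O(1/n) relative correction).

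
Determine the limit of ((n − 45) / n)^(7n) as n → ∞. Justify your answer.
lim = e^(−315)

Rewrite as (1 − 45/n)^(7n). By the standard limit (1 + x/n)^n → e^x, we have (1 − 45/n)^n → e^(−45), and raising to the 7th power gives e^(−315).
More precisely, ln[(1 − 45/n)^(7n)] = 7n · ln(1 − 45/n) = 7n · (-45/n + O(1/n^2)) = -315 + O(1/n) → -315.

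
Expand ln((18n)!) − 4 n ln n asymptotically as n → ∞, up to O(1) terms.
ln((18n)!) − 4 n ln n = 14 n ln n + 18(ln 18 − 1) n + (1/2) ln(2π·18n) + O(1/n)

Stirling: ln((18n)!) = 18n ln(18n) − 18n + (1/2) ln(2π·18n) + O(1/n).
Expand 18n ln(18n) = 18n (ln n + ln 18) = 18n ln n + 18n ln 18.
Subtract 4n ln n: leading term is (18 − 4) n ln n = 14 n ln n. The next term is 18n ln 18 − 18n = 18(ln 18 − 1) n. Then the (1/2) ln(2π·18n) correction.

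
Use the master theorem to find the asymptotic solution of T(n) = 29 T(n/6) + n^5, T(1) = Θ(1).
T(n) = Θ(n^5)

log_6 29 ≈ 1.879. f(n) = n^5 dominates n^(log_6 29) since 5 > 1.879, and the regularity condition a·f(n/b) = 29·(n/6)^5 = (29/7776)·n^5 ≤ c·f(n) holds with c = 29/7776 ≈ 0.00373 < 1. So this is Case 3: T(n) = Θ(f(n)) = Θ(n^5).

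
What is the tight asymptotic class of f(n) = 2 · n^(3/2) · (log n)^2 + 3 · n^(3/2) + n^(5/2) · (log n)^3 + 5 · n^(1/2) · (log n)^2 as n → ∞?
f(n) ∈ Θ(n^(5/2) · (log n)^3)

Compare the terms by growth order. For large n, n^a · (log n)^b dominates n^a' · (log n)^b' iff a > a', or (a = a' and b > b'). Ranking the 4 terms shows the dominant one is n^(5/2) · (log n)^3. Hence f(n) ∈ Θ(n^(5/2) · (log n)^3).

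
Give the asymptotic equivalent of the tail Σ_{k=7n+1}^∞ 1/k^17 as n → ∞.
Σ_{k>7n} 1/k^17 ~ 1/(16 · (7n)^16)

Compare to the integral: ∫_{7n}^∞ x^(−17) dx = [−x^(−16)/16]_{7n}^∞ = 1/((17−1)·(7n)^16). Euler-Maclaurin then gives
  Σ_{k>7n} 1/k^17 = ∫_{7n}^∞ dx/x^17 − 1/(2·(7n)^17) + O(1/(7n)^18).
(Equivalently this is ζ(17) − Σ_{k≤7n} 1/k^17.)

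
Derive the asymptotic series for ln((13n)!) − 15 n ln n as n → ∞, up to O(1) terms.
ln((13n)!) − 15 n ln n = −2 n ln n + 13(ln 13 − 1) n + (1/2) ln(2π·13n) + O(1/n)

Stirling: ln((13n)!) = 13n ln(13n) − 13n + (1/2) ln(2π·13n) + O(1/n).
Expand 13n ln(13n) = 13n (ln n + ln 13) = 13n ln n + 13n ln 13.
Subtract 15n ln n: leading term is (13 − 15) n ln n = −2 n ln n. The next term is 13n ln 13 − 13n = 13(ln 13 − 1) n. Then the (1/2) ln(2π·13n) correction.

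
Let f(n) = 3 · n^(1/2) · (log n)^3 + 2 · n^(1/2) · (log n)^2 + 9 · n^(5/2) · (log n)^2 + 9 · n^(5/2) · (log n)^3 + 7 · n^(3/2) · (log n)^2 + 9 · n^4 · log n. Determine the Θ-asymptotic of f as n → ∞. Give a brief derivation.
f(n) ∈ Θ(n^4 · log n)

Compare the terms by growth order. For large n, n^a · (log n)^b dominates n^a' · (log n)^b' iff a > a', or (a = a' and b > b'). Ranking the 6 terms shows the dominant one is 9 · n^4 · log n. Hence f(n) ∈ Θ(n^4 · log n).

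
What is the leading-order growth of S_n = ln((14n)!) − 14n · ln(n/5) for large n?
S_n ~ 14n · (ln 70 − 1) + O(ln n)

Stirling: ln((14n)!) = 14n ln(14n) − 14n + O(ln n).
  S_n = 14n ln(14n) − 14n − 14n ln(n/5) + O(ln n)
      = 14n ln(14n) − 14n ln n + 14n ln 5 − 14n + O(ln n)
      = 14n ln 14 + 14n ln 5 − 14n + O(ln n)
      = 14n (ln 70 − 1) + O(ln n).
Numerically ln(70) − 1 ≈ 3.2485.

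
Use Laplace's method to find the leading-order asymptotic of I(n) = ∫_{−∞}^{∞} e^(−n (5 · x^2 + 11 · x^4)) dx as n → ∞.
I(n) ~ sqrt(π/(5n))

φ(x) = 5 · x^2 + 11 · x^4 has its unique global minimum at x* = 0 (since φ'(x) = 10x + 44x^3 = 0 only at x = 0 for real x with both coefficients positive, and φ → ∞ as |x| → ∞). At x* = 0, φ(0) = 0 and φ''(0) = 10. Laplace's method then gives
  I(n) ~ sqrt(2π / (n · φ''(0))) · e^(−n φ(0)) = sqrt(2π / (10n)) = sqrt(π/(5n)).
The 11 · x^4 term contributes only at subleading order (an O(1/n) relative correction).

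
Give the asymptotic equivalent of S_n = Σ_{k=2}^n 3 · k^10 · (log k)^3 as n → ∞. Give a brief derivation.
S_n ~ 3 · n^11 · (log n)^3 / 11

By integral comparison, S_n = ∫_1^n 3 · x^10 · (log x)^3 dx + O(n^10 · (log n)^3). For the integral, the leading term of ∫_1^n x^10 (log x)^3 dx is n^11/11 · (log n)^3 (by repeated integration by parts; each step lowers the log-exponent and produces a relatively O(1/log n) correction). Hence S_n ~ 3 · n^11 · (log n)^3 / 11.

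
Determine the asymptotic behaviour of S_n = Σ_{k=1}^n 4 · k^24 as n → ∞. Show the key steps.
S_n ~ 4 · n^25 / 25

By integral comparison (Euler-Maclaurin), Σ_{k=1}^n 4 · k^24 = 4 · ∫_0^n x^24 dx + O(n^24) = 4 · n^25/25 + O(n^24). (Equivalently, Faulhaber's formula gives the same leading term.)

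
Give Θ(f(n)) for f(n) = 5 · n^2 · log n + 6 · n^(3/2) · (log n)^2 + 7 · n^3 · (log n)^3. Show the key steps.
f(n) ∈ Θ(n^3 · (log n)^3)

Compare the terms by growth order. For large n, n^a · (log n)^b dominates n^a' · (log n)^b' iff a > a', or (a = a' and b > b'). Ranking the 3 terms shows the dominant one is 7 · n^3 · (log n)^3. Hence f(n) ∈ Θ(n^3 · (log n)^3).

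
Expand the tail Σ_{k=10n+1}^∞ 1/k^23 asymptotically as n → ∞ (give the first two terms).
Σ_{k>10n} 1/k^23 = 1/(22 · (10n)^22) − 1/(2 · (10n)^23) + O(1/(10n)^24)

Compare to the integral: ∫_{10n}^∞ x^(−23) dx = [−x^(−22)/22]_{10n}^∞ = 1/((23−1)·(10n)^22). The Euler-Maclaurin correction adds −f(10n)/2 = −1/(2·(10n)^23). Euler-Maclaurin then gives
  Σ_{k>10n} 1/k^23 = ∫_{10n}^∞ dx/x^23 − 1/(2·(10n)^23) + O(1/(10n)^24).
(Equivalently this is ζ(23) − Σ_{k≤10n} 1/k^23.)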